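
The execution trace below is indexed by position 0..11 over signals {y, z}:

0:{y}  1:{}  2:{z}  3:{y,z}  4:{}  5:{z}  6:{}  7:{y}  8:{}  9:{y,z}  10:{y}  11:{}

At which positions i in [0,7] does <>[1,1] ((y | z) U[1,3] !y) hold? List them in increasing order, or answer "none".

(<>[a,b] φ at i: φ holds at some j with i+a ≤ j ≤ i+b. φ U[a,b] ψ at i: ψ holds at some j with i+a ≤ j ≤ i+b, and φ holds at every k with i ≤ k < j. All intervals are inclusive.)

1, 2, 4, 6

Evaluate at each i in [0,7]:
  i=0: ✗ (none in [1,1])
  i=1: ✓ (witness j=2)
  i=2: ✓ (witness j=3)
  i=3: ✗ (none in [4,4])
  i=4: ✓ (witness j=5)
  i=5: ✗ (none in [6,6])
  i=6: ✓ (witness j=7)
  i=7: ✗ (none in [8,8])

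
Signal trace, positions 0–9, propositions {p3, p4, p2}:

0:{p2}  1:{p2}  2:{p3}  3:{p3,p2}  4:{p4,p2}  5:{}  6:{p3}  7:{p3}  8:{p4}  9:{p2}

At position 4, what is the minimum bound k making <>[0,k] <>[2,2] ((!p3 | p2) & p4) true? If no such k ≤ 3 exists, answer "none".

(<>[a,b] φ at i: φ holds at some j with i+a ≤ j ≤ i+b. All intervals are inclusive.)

2

Scan j = 4,5,… for <>[2,2] ((!p3 | p2) & p4):
  j=4: fails
  j=5: fails
  j=6: holds
First hit at j=6, so smallest k = 6-4 = 2.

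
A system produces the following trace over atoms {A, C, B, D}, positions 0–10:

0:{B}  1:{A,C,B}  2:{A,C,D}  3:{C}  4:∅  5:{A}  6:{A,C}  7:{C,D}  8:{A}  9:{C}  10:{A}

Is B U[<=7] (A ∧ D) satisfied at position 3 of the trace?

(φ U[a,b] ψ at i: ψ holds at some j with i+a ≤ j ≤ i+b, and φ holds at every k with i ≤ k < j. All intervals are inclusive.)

Need some j in [3,10] with (A ∧ D), and B at every k in [3,j-1].
  j=3: (A ∧ D) false.
  j=4: (A ∧ D) false.
  j=5: (A ∧ D) false.
  j=6: (A ∧ D) false.
  j=7: (A ∧ D) false.
  j=8: (A ∧ D) false.
  j=9: (A ∧ D) false.
  j=10: (A ∧ D) false.
No j in the window works → until fails.

Does not hold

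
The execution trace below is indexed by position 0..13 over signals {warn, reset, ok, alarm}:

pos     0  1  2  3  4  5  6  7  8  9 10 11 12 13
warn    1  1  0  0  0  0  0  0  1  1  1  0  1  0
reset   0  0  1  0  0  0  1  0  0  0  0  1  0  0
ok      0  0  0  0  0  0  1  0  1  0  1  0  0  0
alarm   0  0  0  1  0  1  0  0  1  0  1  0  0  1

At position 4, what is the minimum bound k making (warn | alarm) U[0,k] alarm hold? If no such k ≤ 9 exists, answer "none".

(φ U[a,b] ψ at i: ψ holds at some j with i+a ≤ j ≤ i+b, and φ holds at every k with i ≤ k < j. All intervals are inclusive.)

Need earliest j ≥ 4 with alarm, and (warn | alarm) at every k in [4,j-1].
  j=4: rhs fails.
  j=5: rhs holds but lhs fails at k=4.
  j=6: rhs fails.
  j=7: rhs fails.
  j=8: rhs holds but lhs fails at k=4.
  j=9: rhs fails.
  j=10: rhs holds but lhs fails at k=4.
  j=11: rhs fails.
  j=12: rhs fails.
  j=13: rhs holds but lhs fails at k=4.
No witness within the range → none.

none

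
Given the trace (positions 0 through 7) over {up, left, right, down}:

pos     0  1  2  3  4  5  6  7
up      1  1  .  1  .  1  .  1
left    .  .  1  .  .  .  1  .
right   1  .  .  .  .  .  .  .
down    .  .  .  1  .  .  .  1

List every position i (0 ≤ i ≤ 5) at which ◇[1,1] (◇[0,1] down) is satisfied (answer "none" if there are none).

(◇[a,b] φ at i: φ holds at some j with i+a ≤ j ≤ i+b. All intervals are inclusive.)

1, 2, 5

Evaluate at each i in [0,5]:
  i=0: ✗ (none in [1,1])
  i=1: ✓ (witness j=2)
  i=2: ✓ (witness j=3)
  i=3: ✗ (none in [4,4])
  i=4: ✗ (none in [5,5])
  i=5: ✓ (witness j=6)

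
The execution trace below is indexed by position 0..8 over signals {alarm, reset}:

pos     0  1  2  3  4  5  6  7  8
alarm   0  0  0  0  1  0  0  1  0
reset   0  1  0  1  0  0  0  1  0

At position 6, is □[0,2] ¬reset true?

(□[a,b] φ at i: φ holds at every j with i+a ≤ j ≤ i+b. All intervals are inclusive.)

Check ¬reset at every j in [6,8]:
  j=6: true
  j=7: false
  j=8: true
Fails at j=7 → formula fails.

Does not hold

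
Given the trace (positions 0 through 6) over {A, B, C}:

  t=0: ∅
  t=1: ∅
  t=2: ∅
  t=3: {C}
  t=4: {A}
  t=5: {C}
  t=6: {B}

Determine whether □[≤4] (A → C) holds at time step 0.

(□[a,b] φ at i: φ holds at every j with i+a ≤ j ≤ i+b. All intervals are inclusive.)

Check (A → C) at every j in [0,4]:
  j=0: antecedent false → ✓
  j=1: antecedent false → ✓
  j=2: antecedent false → ✓
  j=3: antecedent false → ✓
  j=4: antecedent true; consequent false → ✗
Fails at j=4 → formula fails.

No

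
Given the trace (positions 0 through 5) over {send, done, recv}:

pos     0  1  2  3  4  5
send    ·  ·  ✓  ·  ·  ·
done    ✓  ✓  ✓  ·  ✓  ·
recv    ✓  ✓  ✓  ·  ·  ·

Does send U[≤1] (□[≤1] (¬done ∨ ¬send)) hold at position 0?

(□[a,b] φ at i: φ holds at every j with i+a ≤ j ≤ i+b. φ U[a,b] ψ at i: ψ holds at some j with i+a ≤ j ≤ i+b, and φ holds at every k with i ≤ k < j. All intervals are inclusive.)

Yes

Need some j in [0,1] with □[≤1] (¬done ∨ ¬send), and send at every k in [0,j-1].
  j=0: □[≤1] (¬done ∨ ¬send) holds; no prefix to check → satisfied.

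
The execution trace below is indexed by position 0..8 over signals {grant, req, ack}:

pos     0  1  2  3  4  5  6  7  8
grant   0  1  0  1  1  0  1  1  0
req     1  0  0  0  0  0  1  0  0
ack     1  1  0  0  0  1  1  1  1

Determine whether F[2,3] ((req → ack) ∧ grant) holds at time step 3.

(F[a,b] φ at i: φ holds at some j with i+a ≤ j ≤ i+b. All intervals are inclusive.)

Holds

Check ((req → ack) ∧ grant) at each j in [5,6]:
  j=5: false
  j=6: true
Found at j=6 → formula holds.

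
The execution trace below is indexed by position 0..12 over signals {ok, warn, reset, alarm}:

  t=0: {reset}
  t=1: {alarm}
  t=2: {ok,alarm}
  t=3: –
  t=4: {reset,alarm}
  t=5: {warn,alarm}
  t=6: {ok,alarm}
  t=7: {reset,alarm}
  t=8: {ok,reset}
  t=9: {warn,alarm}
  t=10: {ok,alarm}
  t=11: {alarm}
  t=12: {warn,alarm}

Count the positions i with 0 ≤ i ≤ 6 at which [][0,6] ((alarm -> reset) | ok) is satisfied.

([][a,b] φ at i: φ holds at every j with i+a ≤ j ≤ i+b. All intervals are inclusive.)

Evaluate at each i in [0,6]:
  i=0: ✗ (fails at j=1)
  i=1: ✗ (fails at j=1)
  i=2: ✗ (fails at j=5)
  i=3: ✗ (fails at j=5)
  i=4: ✗ (fails at j=5)
  i=5: ✗ (fails at j=5)
  i=6: ✗ (fails at j=9)
Positions where it holds: {} → 0.

0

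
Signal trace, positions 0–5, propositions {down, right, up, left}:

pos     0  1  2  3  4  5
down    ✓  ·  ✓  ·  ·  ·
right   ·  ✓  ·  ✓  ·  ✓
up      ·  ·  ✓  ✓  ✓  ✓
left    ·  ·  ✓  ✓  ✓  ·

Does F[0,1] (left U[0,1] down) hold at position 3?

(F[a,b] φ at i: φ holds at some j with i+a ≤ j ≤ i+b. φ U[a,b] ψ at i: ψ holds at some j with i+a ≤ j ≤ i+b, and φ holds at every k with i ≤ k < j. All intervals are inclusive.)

Check (left U[0,1] down) at each j in [3,4]:
  j=3: fails
  j=4: fails
No position in the window satisfies it → formula fails.

Does not hold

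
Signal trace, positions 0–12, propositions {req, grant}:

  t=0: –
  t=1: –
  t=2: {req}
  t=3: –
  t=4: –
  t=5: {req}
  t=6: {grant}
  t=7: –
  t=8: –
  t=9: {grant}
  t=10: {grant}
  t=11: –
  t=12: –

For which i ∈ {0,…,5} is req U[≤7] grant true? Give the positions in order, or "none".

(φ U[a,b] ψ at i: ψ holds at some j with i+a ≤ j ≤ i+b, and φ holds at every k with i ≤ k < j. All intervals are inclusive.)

5

Evaluate at each i in [0,5]:
  i=0: ✗ (lhs fails at k=0 before rhs at j=6)
  i=1: ✗ (lhs fails at k=1 before rhs at j=6)
  i=2: ✗ (lhs fails at k=3 before rhs at j=6)
  i=3: ✗ (lhs fails at k=3 before rhs at j=6)
  i=4: ✗ (lhs fails at k=4 before rhs at j=6)
  i=5: ✓ (rhs at j=6; lhs holds on [5,5])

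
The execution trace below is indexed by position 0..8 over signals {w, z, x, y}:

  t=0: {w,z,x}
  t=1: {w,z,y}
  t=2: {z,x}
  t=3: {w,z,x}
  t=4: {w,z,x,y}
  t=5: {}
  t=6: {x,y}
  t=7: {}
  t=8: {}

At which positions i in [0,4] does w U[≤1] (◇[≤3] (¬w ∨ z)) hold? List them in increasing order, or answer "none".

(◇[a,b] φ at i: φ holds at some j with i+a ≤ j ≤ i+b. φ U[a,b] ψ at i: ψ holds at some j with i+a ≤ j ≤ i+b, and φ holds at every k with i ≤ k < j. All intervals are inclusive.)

0, 1, 2, 3, 4

Evaluate at each i in [0,4]:
  i=0: ✓ (rhs at j=0)
  i=1: ✓ (rhs at j=1)
  i=2: ✓ (rhs at j=2)
  i=3: ✓ (rhs at j=3)
  i=4: ✓ (rhs at j=4)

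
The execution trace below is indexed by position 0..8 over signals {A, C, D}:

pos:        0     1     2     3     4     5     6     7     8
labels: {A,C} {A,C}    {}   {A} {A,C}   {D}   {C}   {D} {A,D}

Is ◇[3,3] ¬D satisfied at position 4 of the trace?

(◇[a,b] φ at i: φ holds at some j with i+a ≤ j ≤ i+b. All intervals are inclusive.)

Does not hold

Check ¬D at each j in [7,7]:
  j=7: false
No position in the window satisfies it → formula fails.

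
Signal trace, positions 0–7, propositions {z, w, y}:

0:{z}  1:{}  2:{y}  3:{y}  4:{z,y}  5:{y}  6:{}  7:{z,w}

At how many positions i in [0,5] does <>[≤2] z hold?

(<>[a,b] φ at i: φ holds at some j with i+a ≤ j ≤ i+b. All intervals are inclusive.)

Evaluate at each i in [0,5]:
  i=0: ✓ (witness j=0)
  i=1: ✗ (none in [1,3])
  i=2: ✓ (witness j=4)
  i=3: ✓ (witness j=4)
  i=4: ✓ (witness j=4)
  i=5: ✓ (witness j=7)
Positions where it holds: {0, 2, 3, 4, 5} → 5.

5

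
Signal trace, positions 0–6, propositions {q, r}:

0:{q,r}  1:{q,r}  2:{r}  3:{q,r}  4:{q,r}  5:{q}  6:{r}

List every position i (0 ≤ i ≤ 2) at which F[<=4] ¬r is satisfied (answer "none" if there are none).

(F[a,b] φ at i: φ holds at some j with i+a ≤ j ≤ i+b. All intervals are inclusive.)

1, 2

Evaluate at each i in [0,2]:
  i=0: ✗ (none in [0,4])
  i=1: ✓ (witness j=5)
  i=2: ✓ (witness j=5)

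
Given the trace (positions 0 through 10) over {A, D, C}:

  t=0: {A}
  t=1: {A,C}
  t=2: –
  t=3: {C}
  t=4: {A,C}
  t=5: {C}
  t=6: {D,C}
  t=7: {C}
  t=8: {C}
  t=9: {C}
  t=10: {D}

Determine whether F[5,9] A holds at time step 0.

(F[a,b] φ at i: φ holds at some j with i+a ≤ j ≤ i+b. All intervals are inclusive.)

False

Check A at each j in [5,9]:
  j=5: false
  j=6: false
  j=7: false
  j=8: false
  j=9: false
No position in the window satisfies it → formula fails.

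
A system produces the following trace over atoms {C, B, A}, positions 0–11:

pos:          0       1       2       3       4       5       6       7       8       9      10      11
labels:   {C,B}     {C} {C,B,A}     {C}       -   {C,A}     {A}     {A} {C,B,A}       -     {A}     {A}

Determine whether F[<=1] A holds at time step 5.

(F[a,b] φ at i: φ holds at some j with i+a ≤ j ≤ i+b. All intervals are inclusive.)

True

Check A at each j in [5,6]:
  j=5: true
  j=6: true
Found at j=5 → formula holds.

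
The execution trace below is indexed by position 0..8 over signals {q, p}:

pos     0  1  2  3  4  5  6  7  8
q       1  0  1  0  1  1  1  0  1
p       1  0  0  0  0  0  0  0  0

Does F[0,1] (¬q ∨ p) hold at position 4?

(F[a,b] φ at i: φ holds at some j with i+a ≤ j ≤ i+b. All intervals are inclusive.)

Check (¬q ∨ p) at each j in [4,5]:
  j=4: false
  j=5: false
No position in the window satisfies it → formula fails.

Does not hold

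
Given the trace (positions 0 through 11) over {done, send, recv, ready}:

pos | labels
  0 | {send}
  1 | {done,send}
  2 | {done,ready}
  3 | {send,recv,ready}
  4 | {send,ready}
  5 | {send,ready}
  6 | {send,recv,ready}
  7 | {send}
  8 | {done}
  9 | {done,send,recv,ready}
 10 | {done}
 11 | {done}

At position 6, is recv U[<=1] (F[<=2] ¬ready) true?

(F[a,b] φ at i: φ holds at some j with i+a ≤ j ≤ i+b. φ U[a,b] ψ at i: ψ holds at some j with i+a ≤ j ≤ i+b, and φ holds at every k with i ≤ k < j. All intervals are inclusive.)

Holds

Need some j in [6,7] with F[<=2] ¬ready, and recv at every k in [6,j-1].
  j=6: F[<=2] ¬ready holds; no prefix to check → satisfied.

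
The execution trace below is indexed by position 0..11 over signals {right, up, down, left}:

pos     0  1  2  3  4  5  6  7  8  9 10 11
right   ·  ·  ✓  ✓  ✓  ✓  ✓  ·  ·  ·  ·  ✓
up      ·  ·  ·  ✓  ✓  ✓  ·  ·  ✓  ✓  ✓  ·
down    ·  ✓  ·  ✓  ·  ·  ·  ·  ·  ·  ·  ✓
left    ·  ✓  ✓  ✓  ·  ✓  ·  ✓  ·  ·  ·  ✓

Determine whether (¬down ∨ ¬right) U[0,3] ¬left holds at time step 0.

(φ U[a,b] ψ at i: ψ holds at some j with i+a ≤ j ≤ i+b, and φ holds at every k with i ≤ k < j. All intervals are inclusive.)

Holds

Need some j in [0,3] with ¬left, and (¬down ∨ ¬right) at every k in [0,j-1].
  j=0: ¬left holds; no prefix to check → satisfied.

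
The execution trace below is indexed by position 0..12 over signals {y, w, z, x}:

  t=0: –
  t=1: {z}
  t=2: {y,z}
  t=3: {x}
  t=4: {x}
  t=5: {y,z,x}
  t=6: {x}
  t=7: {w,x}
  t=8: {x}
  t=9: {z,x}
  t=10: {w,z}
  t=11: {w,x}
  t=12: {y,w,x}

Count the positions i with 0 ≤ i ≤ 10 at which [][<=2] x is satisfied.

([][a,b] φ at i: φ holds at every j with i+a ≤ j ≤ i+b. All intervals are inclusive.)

5

Evaluate at each i in [0,10]:
  i=0: ✗ (fails at j=0)
  i=1: ✗ (fails at j=1)
  i=2: ✗ (fails at j=2)
  i=3: ✓ (all of [3,5])
  i=4: ✓ (all of [4,6])
  i=5: ✓ (all of [5,7])
  i=6: ✓ (all of [6,8])
  i=7: ✓ (all of [7,9])
  i=8: ✗ (fails at j=10)
  i=9: ✗ (fails at j=10)
  i=10: ✗ (fails at j=10)
Positions where it holds: {3, 4, 5, 6, 7} → 5.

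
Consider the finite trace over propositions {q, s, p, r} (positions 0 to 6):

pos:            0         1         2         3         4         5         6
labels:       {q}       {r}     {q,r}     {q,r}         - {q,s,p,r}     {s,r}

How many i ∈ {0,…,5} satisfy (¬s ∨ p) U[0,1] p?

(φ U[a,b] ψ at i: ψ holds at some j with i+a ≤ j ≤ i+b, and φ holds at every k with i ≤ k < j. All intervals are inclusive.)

Evaluate at each i in [0,5]:
  i=0: ✗ (no rhs in [0,1])
  i=1: ✗ (no rhs in [1,2])
  i=2: ✗ (no rhs in [2,3])
  i=3: ✗ (no rhs in [3,4])
  i=4: ✓ (rhs at j=5; lhs holds on [4,4])
  i=5: ✓ (rhs at j=5)
Positions where it holds: {4, 5} → 2.

2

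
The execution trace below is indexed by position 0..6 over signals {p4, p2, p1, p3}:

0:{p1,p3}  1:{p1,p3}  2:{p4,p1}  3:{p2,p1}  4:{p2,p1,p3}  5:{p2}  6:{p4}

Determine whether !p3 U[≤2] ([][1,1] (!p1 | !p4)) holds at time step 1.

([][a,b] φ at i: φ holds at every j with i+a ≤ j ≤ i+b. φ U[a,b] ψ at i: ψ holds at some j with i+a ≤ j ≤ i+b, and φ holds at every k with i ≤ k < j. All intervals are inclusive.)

Need some j in [1,3] with [][1,1] (!p1 | !p4), and !p3 at every k in [1,j-1].
  j=1: [][1,1] (!p1 | !p4) — fails at 2.
  j=2: [][1,1] (!p1 | !p4) holds, but !p3 fails at k=1 → not this j.
  j=3: [][1,1] (!p1 | !p4) holds, but !p3 fails at k=1 → not this j.
No j in the window works → until fails.

False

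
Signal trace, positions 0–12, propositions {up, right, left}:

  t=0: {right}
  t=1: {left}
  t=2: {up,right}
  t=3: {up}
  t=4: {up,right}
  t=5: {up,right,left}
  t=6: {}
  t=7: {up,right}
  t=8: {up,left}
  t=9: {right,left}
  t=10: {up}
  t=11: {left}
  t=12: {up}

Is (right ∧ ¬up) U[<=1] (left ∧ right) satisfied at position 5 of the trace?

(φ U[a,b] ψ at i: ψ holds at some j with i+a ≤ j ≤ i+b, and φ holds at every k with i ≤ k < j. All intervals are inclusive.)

Need some j in [5,6] with (left ∧ right), and (right ∧ ¬up) at every k in [5,j-1].
  j=5: (left ∧ right) holds; no prefix to check → satisfied.

Holds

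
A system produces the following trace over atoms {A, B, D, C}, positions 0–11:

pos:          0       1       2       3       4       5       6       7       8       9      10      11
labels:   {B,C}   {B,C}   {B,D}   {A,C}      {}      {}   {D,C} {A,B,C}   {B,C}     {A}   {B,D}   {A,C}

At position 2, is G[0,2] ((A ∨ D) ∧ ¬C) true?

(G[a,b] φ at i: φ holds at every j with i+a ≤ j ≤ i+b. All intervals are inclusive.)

Check ((A ∨ D) ∧ ¬C) at every j in [2,4]:
  j=2: true
  j=3: false
  j=4: false
Fails at j=3 → formula fails.

No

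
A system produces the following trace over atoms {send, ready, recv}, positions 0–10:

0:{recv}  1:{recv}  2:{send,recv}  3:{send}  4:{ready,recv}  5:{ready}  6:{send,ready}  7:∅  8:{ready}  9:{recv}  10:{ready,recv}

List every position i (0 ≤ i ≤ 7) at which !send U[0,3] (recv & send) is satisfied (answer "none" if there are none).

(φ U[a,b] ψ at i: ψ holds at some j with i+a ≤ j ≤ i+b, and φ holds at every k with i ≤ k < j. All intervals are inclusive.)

0, 1, 2

Evaluate at each i in [0,7]:
  i=0: ✓ (rhs at j=2; lhs holds on [0,1])
  i=1: ✓ (rhs at j=2; lhs holds on [1,1])
  i=2: ✓ (rhs at j=2)
  i=3: ✗ (no rhs in [3,6])
  i=4: ✗ (no rhs in [4,7])
  i=5: ✗ (no rhs in [5,8])
  i=6: ✗ (no rhs in [6,9])
  i=7: ✗ (no rhs in [7,10])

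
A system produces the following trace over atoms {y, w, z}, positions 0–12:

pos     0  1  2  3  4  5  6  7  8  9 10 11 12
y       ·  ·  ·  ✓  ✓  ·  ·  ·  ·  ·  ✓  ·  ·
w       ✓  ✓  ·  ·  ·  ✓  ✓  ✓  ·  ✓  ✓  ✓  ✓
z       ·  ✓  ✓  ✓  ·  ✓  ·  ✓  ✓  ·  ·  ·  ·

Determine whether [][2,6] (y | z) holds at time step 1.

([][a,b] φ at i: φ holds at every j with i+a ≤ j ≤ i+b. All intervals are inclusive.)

False

Check (y | z) at every j in [3,7]:
  j=3: true
  j=4: true
  j=5: true
  j=6: false
  j=7: true
Fails at j=6 → formula fails.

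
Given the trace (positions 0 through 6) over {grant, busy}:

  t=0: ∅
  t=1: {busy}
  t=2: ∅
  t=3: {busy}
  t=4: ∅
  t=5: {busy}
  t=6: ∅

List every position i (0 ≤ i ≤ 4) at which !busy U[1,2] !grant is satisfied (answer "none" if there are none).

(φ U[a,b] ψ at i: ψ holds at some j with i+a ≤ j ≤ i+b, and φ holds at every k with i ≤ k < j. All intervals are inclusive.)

Evaluate at each i in [0,4]:
  i=0: ✓ (rhs at j=1; lhs holds on [0,0])
  i=1: ✗ (lhs fails at k=1 before rhs at j=2)
  i=2: ✓ (rhs at j=3; lhs holds on [2,2])
  i=3: ✗ (lhs fails at k=3 before rhs at j=4)
  i=4: ✓ (rhs at j=5; lhs holds on [4,4])

0, 2, 4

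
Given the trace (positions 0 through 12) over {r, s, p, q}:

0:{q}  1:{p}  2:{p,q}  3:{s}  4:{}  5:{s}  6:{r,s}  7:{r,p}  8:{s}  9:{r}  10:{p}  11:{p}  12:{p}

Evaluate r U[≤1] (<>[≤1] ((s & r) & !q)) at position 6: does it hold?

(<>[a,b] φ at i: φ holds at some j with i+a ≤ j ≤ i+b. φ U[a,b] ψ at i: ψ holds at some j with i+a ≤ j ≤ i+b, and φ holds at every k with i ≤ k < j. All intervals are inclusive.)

Holds

Need some j in [6,7] with <>[≤1] ((s & r) & !q), and r at every k in [6,j-1].
  j=6: <>[≤1] ((s & r) & !q) holds; no prefix to check → satisfied.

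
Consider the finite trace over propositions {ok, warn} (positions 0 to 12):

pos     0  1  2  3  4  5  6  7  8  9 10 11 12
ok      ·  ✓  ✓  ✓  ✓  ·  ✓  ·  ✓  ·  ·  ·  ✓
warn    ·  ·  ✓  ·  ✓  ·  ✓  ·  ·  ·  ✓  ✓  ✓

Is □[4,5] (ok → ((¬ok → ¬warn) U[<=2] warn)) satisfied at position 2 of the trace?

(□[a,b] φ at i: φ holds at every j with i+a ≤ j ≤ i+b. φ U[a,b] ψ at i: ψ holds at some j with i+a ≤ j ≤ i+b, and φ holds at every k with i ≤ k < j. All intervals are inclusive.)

True

Check (ok → ((¬ok → ¬warn) U[<=2] warn)) at every j in [6,7]:
  j=6: antecedent true; consequent holds → ✓
  j=7: antecedent false → ✓
All positions satisfy it → formula holds.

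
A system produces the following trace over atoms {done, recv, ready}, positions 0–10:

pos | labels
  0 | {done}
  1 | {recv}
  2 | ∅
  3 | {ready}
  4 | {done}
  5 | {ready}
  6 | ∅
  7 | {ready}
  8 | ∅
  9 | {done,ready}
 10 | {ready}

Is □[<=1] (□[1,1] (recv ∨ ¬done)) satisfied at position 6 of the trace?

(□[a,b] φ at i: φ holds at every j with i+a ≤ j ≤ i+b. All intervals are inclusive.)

Yes

Check □[1,1] (recv ∨ ¬done) at every j in [6,7]:
  j=6: holds on [7,7]
  j=7: holds on [8,8]
All positions satisfy it → formula holds.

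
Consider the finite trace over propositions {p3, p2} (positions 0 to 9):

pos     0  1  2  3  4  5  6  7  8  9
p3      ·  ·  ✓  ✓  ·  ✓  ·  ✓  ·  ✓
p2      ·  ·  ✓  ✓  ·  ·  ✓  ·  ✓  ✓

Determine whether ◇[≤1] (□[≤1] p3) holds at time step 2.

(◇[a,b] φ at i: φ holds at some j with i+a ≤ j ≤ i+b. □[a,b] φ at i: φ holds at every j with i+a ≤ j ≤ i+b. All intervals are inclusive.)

Check □[≤1] p3 at each j in [2,3]:
  j=2: holds on [2,3]
  j=3: fails at 4
Found at j=2 → formula holds.

Yes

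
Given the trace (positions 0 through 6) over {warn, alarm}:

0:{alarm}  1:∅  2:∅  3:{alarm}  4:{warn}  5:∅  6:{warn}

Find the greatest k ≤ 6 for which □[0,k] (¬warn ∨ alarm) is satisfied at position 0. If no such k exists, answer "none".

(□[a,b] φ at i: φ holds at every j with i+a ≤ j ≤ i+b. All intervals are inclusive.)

3

(¬warn ∨ alarm) must hold from j=0 onward; find where it first fails.
  j=0: holds
  j=1: holds
  j=2: holds
  j=3: holds
  j=4: fails
Holds on [0,3], so largest k = 3.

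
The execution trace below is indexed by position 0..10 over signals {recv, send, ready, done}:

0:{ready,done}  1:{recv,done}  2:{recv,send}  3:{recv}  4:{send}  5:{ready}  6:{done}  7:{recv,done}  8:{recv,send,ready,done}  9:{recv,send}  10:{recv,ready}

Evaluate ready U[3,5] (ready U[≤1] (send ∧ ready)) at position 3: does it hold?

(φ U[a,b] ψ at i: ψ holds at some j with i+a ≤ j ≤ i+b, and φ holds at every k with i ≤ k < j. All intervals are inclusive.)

Need some j in [6,8] with (ready U[≤1] (send ∧ ready)), and ready at every k in [3,j-1].
  j=6: (ready U[≤1] (send ∧ ready)) — fails.
  j=7: (ready U[≤1] (send ∧ ready)) — fails.
  j=8: (ready U[≤1] (send ∧ ready)) holds, but ready fails at k=3 → not this j.
No j in the window works → until fails.

Does not hold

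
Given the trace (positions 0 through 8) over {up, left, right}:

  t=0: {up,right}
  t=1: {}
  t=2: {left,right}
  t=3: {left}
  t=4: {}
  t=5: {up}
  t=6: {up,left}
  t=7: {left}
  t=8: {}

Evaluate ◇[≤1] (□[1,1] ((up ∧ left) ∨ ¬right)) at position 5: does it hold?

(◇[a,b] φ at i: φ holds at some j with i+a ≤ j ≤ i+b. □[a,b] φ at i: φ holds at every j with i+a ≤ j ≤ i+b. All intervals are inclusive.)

Holds

Check □[1,1] ((up ∧ left) ∨ ¬right) at each j in [5,6]:
  j=5: holds on [6,6]
  j=6: holds on [7,7]
Found at j=5 → formula holds.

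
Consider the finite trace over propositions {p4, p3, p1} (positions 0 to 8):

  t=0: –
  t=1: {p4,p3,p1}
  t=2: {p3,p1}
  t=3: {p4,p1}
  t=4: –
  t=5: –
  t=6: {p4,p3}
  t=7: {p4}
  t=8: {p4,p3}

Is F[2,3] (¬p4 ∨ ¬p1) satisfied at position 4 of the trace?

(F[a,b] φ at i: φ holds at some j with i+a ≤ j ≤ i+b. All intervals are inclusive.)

Check (¬p4 ∨ ¬p1) at each j in [6,7]:
  j=6: true
  j=7: true
Found at j=6 → formula holds.

Yes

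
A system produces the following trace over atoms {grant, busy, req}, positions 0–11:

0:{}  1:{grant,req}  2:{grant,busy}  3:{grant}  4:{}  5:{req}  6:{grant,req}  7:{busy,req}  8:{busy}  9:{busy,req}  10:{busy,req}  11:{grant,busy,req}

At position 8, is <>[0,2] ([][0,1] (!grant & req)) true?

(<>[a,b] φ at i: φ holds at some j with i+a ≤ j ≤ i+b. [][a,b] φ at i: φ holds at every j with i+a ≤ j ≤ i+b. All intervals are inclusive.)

Check [][0,1] (!grant & req) at each j in [8,10]:
  j=8: fails at 8
  j=9: holds on [9,10]
  j=10: fails at 11
Found at j=9 → formula holds.

Yes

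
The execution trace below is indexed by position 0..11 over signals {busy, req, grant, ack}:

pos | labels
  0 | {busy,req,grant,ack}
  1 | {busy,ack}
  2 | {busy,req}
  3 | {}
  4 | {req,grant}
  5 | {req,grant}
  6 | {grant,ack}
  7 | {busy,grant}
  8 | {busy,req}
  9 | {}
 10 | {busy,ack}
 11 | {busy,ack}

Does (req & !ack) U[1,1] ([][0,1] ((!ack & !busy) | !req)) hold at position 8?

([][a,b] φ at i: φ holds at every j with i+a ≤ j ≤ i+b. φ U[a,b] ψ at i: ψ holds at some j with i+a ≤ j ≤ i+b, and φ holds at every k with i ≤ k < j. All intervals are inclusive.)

Need some j in [9,9] with [][0,1] ((!ack & !busy) | !req), and (req & !ack) at every k in [8,j-1].
  j=9: [][0,1] ((!ack & !busy) | !req) holds; (req & !ack) holds at every k in [8,8] → satisfied.

True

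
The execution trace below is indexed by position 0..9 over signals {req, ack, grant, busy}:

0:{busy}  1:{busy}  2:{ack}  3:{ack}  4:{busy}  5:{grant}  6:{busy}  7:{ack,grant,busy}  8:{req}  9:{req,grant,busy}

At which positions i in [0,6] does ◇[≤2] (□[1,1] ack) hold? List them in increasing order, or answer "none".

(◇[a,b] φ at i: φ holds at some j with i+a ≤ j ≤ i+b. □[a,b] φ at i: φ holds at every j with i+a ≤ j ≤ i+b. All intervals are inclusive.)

Evaluate at each i in [0,6]:
  i=0: ✓ (witness j=1)
  i=1: ✓ (witness j=1)
  i=2: ✓ (witness j=2)
  i=3: ✗ (none in [3,5])
  i=4: ✓ (witness j=6)
  i=5: ✓ (witness j=6)
  i=6: ✓ (witness j=6)

0, 1, 2, 4, 5, 6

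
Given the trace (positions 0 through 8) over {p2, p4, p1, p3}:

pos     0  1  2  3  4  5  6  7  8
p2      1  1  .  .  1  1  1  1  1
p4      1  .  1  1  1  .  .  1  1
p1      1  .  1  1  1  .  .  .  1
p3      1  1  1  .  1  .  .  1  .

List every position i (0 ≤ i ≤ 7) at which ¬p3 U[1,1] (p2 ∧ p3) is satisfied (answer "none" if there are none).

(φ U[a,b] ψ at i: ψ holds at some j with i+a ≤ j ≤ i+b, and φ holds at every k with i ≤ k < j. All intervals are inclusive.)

Evaluate at each i in [0,7]:
  i=0: ✗ (lhs fails at k=0 before rhs at j=1)
  i=1: ✗ (no rhs in [2,2])
  i=2: ✗ (no rhs in [3,3])
  i=3: ✓ (rhs at j=4; lhs holds on [3,3])
  i=4: ✗ (no rhs in [5,5])
  i=5: ✗ (no rhs in [6,6])
  i=6: ✓ (rhs at j=7; lhs holds on [6,6])
  i=7: ✗ (no rhs in [8,8])

3, 6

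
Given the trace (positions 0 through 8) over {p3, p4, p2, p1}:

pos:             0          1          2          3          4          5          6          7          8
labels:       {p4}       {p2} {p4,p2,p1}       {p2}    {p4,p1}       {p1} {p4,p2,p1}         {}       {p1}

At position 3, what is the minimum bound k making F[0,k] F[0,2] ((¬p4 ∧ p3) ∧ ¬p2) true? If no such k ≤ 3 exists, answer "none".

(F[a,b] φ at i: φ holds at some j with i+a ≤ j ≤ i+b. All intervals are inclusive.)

none

Scan j = 3,4,… for F[0,2] ((¬p4 ∧ p3) ∧ ¬p2):
  j=3: fails
  j=4: fails
  j=5: fails
  j=6: fails
No j in [3,6] satisfies it → none.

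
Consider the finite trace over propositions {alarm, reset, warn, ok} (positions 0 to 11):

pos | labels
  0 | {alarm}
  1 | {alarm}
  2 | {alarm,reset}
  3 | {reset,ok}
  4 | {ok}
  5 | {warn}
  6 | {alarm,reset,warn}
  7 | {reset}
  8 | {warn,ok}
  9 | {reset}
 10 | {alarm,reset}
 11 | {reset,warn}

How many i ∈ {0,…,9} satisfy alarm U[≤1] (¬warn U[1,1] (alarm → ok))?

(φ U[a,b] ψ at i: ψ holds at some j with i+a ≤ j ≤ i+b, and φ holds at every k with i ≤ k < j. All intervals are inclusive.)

Evaluate at each i in [0,9]:
  i=0: ✗ (no rhs in [0,1])
  i=1: ✓ (rhs at j=2; lhs holds on [1,1])
  i=2: ✓ (rhs at j=2)
  i=3: ✓ (rhs at j=3)
  i=4: ✓ (rhs at j=4)
  i=5: ✗ (no rhs in [5,6])
  i=6: ✓ (rhs at j=7; lhs holds on [6,6])
  i=7: ✓ (rhs at j=7)
  i=8: ✗ (no rhs in [8,9])
  i=9: ✗ (lhs fails at k=9 before rhs at j=10)
Positions where it holds: {1, 2, 3, 4, 6, 7} → 6.

6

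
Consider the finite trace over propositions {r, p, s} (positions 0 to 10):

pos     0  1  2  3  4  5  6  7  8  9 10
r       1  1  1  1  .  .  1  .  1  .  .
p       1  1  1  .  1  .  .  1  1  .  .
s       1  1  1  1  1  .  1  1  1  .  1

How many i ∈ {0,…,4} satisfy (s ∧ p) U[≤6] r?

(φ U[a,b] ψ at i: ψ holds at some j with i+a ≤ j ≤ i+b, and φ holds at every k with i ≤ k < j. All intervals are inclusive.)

Evaluate at each i in [0,4]:
  i=0: ✓ (rhs at j=0)
  i=1: ✓ (rhs at j=1)
  i=2: ✓ (rhs at j=2)
  i=3: ✓ (rhs at j=3)
  i=4: ✗ (lhs fails at k=5 before rhs at j=6)
Positions where it holds: {0, 1, 2, 3} → 4.

4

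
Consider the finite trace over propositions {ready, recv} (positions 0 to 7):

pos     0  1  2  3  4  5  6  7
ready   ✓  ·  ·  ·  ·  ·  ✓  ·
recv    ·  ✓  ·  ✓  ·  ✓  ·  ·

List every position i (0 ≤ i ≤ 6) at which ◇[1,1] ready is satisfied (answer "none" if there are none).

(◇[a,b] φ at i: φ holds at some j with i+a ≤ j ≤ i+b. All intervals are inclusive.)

5

Evaluate at each i in [0,6]:
  i=0: ✗ (none in [1,1])
  i=1: ✗ (none in [2,2])
  i=2: ✗ (none in [3,3])
  i=3: ✗ (none in [4,4])
  i=4: ✗ (none in [5,5])
  i=5: ✓ (witness j=6)
  i=6: ✗ (none in [7,7])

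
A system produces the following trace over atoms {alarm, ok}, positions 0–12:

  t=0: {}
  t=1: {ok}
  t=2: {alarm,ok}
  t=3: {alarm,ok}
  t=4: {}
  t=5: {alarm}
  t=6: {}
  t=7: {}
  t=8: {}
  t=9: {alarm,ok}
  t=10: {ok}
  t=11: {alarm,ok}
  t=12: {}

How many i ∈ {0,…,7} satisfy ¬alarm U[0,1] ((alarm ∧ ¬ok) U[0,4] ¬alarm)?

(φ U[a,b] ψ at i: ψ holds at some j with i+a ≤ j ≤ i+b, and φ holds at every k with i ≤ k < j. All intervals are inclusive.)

6

Evaluate at each i in [0,7]:
  i=0: ✓ (rhs at j=0)
  i=1: ✓ (rhs at j=1)
  i=2: ✗ (no rhs in [2,3])
  i=3: ✗ (lhs fails at k=3 before rhs at j=4)
  i=4: ✓ (rhs at j=4)
  i=5: ✓ (rhs at j=5)
  i=6: ✓ (rhs at j=6)
  i=7: ✓ (rhs at j=7)
Positions where it holds: {0, 1, 4, 5, 6, 7} → 6.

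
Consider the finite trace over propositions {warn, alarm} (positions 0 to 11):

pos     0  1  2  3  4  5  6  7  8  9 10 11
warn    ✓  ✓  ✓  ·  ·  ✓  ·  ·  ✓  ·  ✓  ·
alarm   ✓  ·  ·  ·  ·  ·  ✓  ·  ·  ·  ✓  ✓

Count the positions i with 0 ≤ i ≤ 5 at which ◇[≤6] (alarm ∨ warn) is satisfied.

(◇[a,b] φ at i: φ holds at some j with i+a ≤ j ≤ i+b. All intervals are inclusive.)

6

Evaluate at each i in [0,5]:
  i=0: ✓ (witness j=0)
  i=1: ✓ (witness j=1)
  i=2: ✓ (witness j=2)
  i=3: ✓ (witness j=5)
  i=4: ✓ (witness j=5)
  i=5: ✓ (witness j=5)
Positions where it holds: {0, 1, 2, 3, 4, 5} → 6.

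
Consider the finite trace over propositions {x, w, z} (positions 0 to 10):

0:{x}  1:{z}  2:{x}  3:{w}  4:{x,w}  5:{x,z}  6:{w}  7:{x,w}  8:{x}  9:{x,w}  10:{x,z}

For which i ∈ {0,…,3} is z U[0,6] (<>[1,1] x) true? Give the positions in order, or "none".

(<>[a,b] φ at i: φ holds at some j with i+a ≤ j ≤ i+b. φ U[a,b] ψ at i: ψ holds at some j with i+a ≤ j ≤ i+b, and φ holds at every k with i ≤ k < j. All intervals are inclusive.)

Evaluate at each i in [0,3]:
  i=0: ✗ (lhs fails at k=0 before rhs at j=1)
  i=1: ✓ (rhs at j=1)
  i=2: ✗ (lhs fails at k=2 before rhs at j=3)
  i=3: ✓ (rhs at j=3)

1, 3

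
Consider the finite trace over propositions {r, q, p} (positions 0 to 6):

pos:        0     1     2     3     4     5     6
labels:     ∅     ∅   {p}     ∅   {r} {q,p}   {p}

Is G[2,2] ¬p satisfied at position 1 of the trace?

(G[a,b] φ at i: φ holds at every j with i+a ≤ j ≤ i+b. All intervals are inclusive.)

Check ¬p at every j in [3,3]:
  j=3: true
All positions satisfy it → formula holds.

Holds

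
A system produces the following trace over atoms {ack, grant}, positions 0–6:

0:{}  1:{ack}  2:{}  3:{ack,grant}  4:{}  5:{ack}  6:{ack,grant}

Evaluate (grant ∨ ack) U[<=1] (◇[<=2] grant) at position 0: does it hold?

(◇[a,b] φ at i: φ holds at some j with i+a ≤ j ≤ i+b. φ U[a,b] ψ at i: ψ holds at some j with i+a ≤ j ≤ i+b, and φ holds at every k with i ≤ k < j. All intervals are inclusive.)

Does not hold

Need some j in [0,1] with ◇[<=2] grant, and (grant ∨ ack) at every k in [0,j-1].
  j=0: ◇[<=2] grant — fails (none in [0,2]).
  j=1: ◇[<=2] grant holds, but (grant ∨ ack) fails at k=0 → not this j.
No j in the window works → until fails.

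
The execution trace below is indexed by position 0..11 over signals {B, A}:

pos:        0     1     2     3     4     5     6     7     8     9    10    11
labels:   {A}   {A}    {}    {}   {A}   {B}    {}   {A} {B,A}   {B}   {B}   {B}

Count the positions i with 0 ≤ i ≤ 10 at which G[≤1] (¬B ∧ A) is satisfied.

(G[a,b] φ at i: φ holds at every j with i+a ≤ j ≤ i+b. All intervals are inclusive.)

Evaluate at each i in [0,10]:
  i=0: ✓ (all of [0,1])
  i=1: ✗ (fails at j=2)
  i=2: ✗ (fails at j=2)
  i=3: ✗ (fails at j=3)
  i=4: ✗ (fails at j=5)
  i=5: ✗ (fails at j=5)
  i=6: ✗ (fails at j=6)
  i=7: ✗ (fails at j=8)
  i=8: ✗ (fails at j=8)
  i=9: ✗ (fails at j=9)
  i=10: ✗ (fails at j=10)
Positions where it holds: {0} → 1.

1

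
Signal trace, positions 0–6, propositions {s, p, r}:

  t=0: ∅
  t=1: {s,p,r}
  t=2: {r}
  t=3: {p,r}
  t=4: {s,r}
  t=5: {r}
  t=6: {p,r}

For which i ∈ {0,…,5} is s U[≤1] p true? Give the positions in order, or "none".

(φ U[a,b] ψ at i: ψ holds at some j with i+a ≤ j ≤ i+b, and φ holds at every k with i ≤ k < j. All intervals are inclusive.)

1, 3

Evaluate at each i in [0,5]:
  i=0: ✗ (lhs fails at k=0 before rhs at j=1)
  i=1: ✓ (rhs at j=1)
  i=2: ✗ (lhs fails at k=2 before rhs at j=3)
  i=3: ✓ (rhs at j=3)
  i=4: ✗ (no rhs in [4,5])
  i=5: ✗ (lhs fails at k=5 before rhs at j=6)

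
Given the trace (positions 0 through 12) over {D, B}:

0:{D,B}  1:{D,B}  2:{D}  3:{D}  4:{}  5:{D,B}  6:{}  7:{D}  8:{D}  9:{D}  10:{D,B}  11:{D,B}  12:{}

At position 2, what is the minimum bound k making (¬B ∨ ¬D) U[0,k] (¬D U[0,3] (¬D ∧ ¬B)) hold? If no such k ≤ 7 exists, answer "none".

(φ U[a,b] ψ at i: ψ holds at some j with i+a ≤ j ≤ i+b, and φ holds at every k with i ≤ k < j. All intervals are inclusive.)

Need earliest j ≥ 2 with (¬D U[0,3] (¬D ∧ ¬B)), and (¬B ∨ ¬D) at every k in [2,j-1].
  j=2: rhs fails.
  j=3: rhs fails.
  j=4: rhs holds; lhs holds on [2,3]. k = 2.

2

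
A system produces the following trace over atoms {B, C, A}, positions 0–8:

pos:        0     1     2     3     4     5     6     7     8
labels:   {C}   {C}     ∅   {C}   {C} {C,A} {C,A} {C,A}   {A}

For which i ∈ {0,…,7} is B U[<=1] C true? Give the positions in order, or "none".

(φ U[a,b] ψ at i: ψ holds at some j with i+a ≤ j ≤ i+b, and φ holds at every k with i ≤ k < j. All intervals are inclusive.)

Evaluate at each i in [0,7]:
  i=0: ✓ (rhs at j=0)
  i=1: ✓ (rhs at j=1)
  i=2: ✗ (lhs fails at k=2 before rhs at j=3)
  i=3: ✓ (rhs at j=3)
  i=4: ✓ (rhs at j=4)
  i=5: ✓ (rhs at j=5)
  i=6: ✓ (rhs at j=6)
  i=7: ✓ (rhs at j=7)

0, 1, 3, 4, 5, 6, 7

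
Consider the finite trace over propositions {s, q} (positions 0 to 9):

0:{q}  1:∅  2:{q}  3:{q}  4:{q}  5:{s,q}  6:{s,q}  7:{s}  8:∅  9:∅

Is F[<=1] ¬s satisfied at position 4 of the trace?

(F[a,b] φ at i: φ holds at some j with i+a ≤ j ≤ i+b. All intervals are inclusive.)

Check ¬s at each j in [4,5]:
  j=4: true
  j=5: false
Found at j=4 → formula holds.

Yes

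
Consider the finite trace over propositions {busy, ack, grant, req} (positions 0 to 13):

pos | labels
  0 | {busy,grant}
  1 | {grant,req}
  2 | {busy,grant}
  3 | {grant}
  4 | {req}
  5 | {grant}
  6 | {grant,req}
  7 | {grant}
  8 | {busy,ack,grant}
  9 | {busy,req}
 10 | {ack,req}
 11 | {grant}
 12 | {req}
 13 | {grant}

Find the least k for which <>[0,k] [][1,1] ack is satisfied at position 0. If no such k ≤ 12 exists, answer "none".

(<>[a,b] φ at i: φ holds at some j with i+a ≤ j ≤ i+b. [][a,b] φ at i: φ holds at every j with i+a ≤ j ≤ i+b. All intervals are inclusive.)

Scan j = 0,1,… for [][1,1] ack:
  j=0: fails
  j=1: fails
  j=2: fails
  j=3: fails
  j=4: fails
  j=5: fails
  j=6: fails
  j=7: holds
First hit at j=7, so smallest k = 7-0 = 7.

7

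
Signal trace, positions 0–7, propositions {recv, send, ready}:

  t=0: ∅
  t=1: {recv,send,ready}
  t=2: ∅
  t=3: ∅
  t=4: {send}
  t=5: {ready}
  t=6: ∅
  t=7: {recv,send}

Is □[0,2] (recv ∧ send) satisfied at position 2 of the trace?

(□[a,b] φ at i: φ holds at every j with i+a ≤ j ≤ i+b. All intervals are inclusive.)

Check (recv ∧ send) at every j in [2,4]:
  j=2: false
  j=3: false
  j=4: false
Fails at j=2 → formula fails.

False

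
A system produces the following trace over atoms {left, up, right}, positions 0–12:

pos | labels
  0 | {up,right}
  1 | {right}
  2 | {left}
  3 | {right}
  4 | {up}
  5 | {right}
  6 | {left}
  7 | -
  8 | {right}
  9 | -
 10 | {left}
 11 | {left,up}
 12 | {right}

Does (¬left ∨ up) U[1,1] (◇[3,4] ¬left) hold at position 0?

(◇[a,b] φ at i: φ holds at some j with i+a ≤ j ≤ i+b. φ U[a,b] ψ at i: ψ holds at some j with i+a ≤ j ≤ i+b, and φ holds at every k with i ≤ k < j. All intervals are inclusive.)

True

Need some j in [1,1] with ◇[3,4] ¬left, and (¬left ∨ up) at every k in [0,j-1].
  j=1: ◇[3,4] ¬left holds; (¬left ∨ up) holds at every k in [0,0] → satisfied.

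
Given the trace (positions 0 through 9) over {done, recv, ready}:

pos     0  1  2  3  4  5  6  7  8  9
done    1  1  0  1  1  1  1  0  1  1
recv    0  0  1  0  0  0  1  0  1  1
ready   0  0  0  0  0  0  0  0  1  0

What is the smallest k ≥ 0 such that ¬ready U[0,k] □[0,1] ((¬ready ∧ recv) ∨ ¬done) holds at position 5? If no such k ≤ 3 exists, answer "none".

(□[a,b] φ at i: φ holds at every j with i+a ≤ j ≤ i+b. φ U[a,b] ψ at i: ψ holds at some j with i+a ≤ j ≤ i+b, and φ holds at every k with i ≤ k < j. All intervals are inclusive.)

Need earliest j ≥ 5 with □[0,1] ((¬ready ∧ recv) ∨ ¬done), and ¬ready at every k in [5,j-1].
  j=5: rhs fails.
  j=6: rhs holds; lhs holds on [5,5]. k = 1.

1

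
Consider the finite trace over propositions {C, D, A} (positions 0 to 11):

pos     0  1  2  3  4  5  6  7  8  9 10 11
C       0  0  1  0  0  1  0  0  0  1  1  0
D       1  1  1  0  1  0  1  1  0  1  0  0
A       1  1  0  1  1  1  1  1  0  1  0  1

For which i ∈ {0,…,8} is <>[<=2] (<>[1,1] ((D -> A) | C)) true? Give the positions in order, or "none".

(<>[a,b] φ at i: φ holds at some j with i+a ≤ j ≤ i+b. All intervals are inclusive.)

Evaluate at each i in [0,8]:
  i=0: ✓ (witness j=0)
  i=1: ✓ (witness j=1)
  i=2: ✓ (witness j=2)
  i=3: ✓ (witness j=3)
  i=4: ✓ (witness j=4)
  i=5: ✓ (witness j=5)
  i=6: ✓ (witness j=6)
  i=7: ✓ (witness j=7)
  i=8: ✓ (witness j=8)

0, 1, 2, 3, 4, 5, 6, 7, 8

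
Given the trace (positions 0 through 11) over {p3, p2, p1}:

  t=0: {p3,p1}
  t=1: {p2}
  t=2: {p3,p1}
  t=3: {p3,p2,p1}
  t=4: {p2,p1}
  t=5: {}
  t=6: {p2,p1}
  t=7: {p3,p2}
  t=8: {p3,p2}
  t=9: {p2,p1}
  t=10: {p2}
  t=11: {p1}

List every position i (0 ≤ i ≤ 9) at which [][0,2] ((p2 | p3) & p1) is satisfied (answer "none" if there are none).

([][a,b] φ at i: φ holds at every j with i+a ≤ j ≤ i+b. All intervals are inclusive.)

Evaluate at each i in [0,9]:
  i=0: ✗ (fails at j=1)
  i=1: ✗ (fails at j=1)
  i=2: ✓ (all of [2,4])
  i=3: ✗ (fails at j=5)
  i=4: ✗ (fails at j=5)
  i=5: ✗ (fails at j=5)
  i=6: ✗ (fails at j=7)
  i=7: ✗ (fails at j=7)
  i=8: ✗ (fails at j=8)
  i=9: ✗ (fails at j=10)

2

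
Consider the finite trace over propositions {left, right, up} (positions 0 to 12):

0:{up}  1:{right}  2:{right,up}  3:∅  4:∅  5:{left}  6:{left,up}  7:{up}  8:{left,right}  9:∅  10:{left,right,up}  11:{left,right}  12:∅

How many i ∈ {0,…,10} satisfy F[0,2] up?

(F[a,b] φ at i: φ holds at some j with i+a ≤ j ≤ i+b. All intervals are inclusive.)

Evaluate at each i in [0,10]:
  i=0: ✓ (witness j=0)
  i=1: ✓ (witness j=2)
  i=2: ✓ (witness j=2)
  i=3: ✗ (none in [3,5])
  i=4: ✓ (witness j=6)
  i=5: ✓ (witness j=6)
  i=6: ✓ (witness j=6)
  i=7: ✓ (witness j=7)
  i=8: ✓ (witness j=10)
  i=9: ✓ (witness j=10)
  i=10: ✓ (witness j=10)
Positions where it holds: {0, 1, 2, 4, 5, 6, 7, 8, 9, 10} → 10.

10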